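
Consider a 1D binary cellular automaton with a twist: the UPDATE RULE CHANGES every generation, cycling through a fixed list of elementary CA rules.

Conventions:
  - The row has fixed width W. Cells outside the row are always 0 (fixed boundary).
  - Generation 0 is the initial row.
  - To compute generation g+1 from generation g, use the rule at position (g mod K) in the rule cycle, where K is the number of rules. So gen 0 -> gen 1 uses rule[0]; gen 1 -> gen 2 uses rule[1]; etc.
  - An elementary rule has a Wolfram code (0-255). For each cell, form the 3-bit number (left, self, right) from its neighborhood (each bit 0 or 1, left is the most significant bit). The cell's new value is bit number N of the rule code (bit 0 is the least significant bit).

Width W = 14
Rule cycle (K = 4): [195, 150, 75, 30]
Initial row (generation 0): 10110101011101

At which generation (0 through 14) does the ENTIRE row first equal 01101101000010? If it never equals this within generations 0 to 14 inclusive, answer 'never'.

Gen 0: 10110101011101
Gen 1 (rule 195): 00010000001100
Gen 2 (rule 150): 00111000010010
Gen 3 (rule 75): 11101011100100
Gen 4 (rule 30): 10001010011110
Gen 5 (rule 195): 00110000101110
Gen 6 (rule 150): 01001001100101
Gen 7 (rule 75): 10010011101000
Gen 8 (rule 30): 11111110001100
Gen 9 (rule 195): 01111110110101
Gen 10 (rule 150): 10111100000101
Gen 11 (rule 75): 00100101111000
Gen 12 (rule 30): 01111101000100
Gen 13 (rule 195): 10111100011001
Gen 14 (rule 150): 10011010100111

Answer: never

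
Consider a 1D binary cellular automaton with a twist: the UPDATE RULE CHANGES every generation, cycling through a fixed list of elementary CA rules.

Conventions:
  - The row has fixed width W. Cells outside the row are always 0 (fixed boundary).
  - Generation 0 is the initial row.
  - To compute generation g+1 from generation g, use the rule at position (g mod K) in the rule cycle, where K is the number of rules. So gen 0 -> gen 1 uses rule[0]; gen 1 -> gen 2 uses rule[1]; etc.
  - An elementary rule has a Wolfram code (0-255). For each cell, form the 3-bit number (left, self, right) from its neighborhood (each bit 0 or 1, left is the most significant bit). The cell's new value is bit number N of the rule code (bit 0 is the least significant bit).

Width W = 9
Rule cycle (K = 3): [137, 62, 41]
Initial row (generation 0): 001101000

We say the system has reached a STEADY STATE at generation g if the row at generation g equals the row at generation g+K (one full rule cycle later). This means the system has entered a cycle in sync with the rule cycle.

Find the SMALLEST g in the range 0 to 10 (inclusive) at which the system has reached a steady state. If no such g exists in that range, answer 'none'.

Gen 0: 001101000
Gen 1 (rule 137): 101000011
Gen 2 (rule 62): 111100110
Gen 3 (rule 41): 100000100
Gen 4 (rule 137): 001110001
Gen 5 (rule 62): 011001011
Gen 6 (rule 41): 010000110
Gen 7 (rule 137): 000110100
Gen 8 (rule 62): 001101110
Gen 9 (rule 41): 101011000
Gen 10 (rule 137): 000010011
Gen 11 (rule 62): 000111110
Gen 12 (rule 41): 110100000
Gen 13 (rule 137): 100001111

Answer: none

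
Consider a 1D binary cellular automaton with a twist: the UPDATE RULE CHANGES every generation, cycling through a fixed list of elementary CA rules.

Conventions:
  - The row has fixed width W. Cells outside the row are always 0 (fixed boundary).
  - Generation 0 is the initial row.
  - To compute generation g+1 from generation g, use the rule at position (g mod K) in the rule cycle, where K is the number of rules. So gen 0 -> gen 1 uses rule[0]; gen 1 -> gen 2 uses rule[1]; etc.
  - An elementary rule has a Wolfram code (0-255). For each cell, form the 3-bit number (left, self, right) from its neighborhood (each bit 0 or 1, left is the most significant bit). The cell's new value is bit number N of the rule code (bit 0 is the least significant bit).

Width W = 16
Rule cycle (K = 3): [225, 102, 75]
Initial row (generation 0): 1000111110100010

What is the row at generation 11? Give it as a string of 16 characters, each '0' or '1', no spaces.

Answer: 1011110000100010

Derivation:
Gen 0: 1000111110100010
Gen 1 (rule 225): 0010011111001000
Gen 2 (rule 102): 0110100001011000
Gen 3 (rule 75): 1110001110011011
Gen 4 (rule 225): 0110100110001101
Gen 5 (rule 102): 1011101010010111
Gen 6 (rule 75): 0010100000100101
Gen 7 (rule 225): 1001001110000010
Gen 8 (rule 102): 1011010010000110
Gen 9 (rule 75): 0011000100111110
Gen 10 (rule 225): 1001010000011110
Gen 11 (rule 102): 1011110000100010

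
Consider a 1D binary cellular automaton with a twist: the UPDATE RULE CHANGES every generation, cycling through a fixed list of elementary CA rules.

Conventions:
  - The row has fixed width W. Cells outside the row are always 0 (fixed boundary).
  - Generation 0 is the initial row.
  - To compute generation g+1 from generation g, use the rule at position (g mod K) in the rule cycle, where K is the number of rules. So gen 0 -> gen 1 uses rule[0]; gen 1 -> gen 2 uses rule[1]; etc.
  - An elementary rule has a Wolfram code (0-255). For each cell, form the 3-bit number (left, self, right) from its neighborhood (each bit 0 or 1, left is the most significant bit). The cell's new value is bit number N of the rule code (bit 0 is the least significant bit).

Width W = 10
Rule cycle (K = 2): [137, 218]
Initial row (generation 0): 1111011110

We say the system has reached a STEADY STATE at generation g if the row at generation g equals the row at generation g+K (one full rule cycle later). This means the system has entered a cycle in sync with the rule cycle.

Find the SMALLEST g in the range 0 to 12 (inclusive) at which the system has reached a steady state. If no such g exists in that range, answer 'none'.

Answer: 2

Derivation:
Gen 0: 1111011110
Gen 1 (rule 137): 1110011100
Gen 2 (rule 218): 1111111110
Gen 3 (rule 137): 1111111100
Gen 4 (rule 218): 1111111110
Gen 5 (rule 137): 1111111100
Gen 6 (rule 218): 1111111110
Gen 7 (rule 137): 1111111100
Gen 8 (rule 218): 1111111110
Gen 9 (rule 137): 1111111100
Gen 10 (rule 218): 1111111110
Gen 11 (rule 137): 1111111100
Gen 12 (rule 218): 1111111110
Gen 13 (rule 137): 1111111100
Gen 14 (rule 218): 1111111110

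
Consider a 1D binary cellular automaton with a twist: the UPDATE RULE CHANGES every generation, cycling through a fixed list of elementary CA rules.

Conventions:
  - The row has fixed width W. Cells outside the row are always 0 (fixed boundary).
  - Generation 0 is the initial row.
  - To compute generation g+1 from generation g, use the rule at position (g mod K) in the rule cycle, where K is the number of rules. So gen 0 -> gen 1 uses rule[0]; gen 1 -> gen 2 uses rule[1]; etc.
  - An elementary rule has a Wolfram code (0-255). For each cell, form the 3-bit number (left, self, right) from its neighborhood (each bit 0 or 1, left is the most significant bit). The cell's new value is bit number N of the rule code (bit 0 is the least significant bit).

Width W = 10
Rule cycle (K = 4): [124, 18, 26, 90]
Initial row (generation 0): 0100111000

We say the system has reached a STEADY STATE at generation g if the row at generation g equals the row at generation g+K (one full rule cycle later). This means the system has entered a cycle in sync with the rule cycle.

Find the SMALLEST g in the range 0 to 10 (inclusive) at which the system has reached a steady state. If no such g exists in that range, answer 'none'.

Gen 0: 0100111000
Gen 1 (rule 124): 0110101100
Gen 2 (rule 18): 1000000010
Gen 3 (rule 26): 0100000101
Gen 4 (rule 90): 1010001000
Gen 5 (rule 124): 1111001100
Gen 6 (rule 18): 0000110010
Gen 7 (rule 26): 0001101101
Gen 8 (rule 90): 0011101100
Gen 9 (rule 124): 0010111110
Gen 10 (rule 18): 0100000001
Gen 11 (rule 26): 1010000010
Gen 12 (rule 90): 0001000101
Gen 13 (rule 124): 0001100111
Gen 14 (rule 18): 0010011000

Answer: none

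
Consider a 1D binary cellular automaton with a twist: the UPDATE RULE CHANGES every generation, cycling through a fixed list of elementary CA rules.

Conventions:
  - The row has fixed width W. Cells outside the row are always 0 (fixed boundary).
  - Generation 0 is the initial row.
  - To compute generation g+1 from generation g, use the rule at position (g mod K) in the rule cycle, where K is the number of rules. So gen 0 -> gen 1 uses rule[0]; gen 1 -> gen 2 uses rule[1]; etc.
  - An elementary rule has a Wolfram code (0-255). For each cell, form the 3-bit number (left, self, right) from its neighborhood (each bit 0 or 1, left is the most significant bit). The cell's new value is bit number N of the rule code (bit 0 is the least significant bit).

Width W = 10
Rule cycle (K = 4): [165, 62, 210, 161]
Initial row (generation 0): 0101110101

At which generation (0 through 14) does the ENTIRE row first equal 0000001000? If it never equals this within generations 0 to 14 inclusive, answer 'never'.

Gen 0: 0101110101
Gen 1 (rule 165): 0110101111
Gen 2 (rule 62): 1101111000
Gen 3 (rule 210): 0100111100
Gen 4 (rule 161): 0000011001
Gen 5 (rule 165): 1111000001
Gen 6 (rule 62): 1000100011
Gen 7 (rule 210): 0101010101
Gen 8 (rule 161): 0010101010
Gen 9 (rule 165): 1011111110
Gen 10 (rule 62): 1110000001
Gen 11 (rule 210): 0111000010
Gen 12 (rule 161): 0010011000
Gen 13 (rule 165): 1010000011
Gen 14 (rule 62): 1111000110

Answer: never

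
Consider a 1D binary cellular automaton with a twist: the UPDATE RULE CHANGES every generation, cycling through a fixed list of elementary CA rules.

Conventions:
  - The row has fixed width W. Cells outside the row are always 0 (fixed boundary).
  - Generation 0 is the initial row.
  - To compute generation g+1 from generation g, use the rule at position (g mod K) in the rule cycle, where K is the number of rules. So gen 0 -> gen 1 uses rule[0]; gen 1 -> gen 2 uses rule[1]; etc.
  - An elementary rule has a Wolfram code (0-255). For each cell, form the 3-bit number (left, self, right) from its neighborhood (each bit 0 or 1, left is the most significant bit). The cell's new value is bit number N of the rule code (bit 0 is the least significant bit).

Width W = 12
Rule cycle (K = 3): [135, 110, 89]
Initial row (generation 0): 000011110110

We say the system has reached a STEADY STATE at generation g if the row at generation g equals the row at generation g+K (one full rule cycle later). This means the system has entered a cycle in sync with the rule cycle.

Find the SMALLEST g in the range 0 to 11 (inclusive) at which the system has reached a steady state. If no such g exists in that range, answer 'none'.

Answer: none

Derivation:
Gen 0: 000011110110
Gen 1 (rule 135): 111101100000
Gen 2 (rule 110): 100111100000
Gen 3 (rule 89): 010100111111
Gen 4 (rule 135): 110101011110
Gen 5 (rule 110): 111111110010
Gen 6 (rule 89): 100000011001
Gen 7 (rule 135): 101111100011
Gen 8 (rule 110): 111000100111
Gen 9 (rule 89): 101110010101
Gen 10 (rule 135): 100100110101
Gen 11 (rule 110): 101101111111
Gen 12 (rule 89): 001101000001
Gen 13 (rule 135): 110001011111
Gen 14 (rule 110): 110011110001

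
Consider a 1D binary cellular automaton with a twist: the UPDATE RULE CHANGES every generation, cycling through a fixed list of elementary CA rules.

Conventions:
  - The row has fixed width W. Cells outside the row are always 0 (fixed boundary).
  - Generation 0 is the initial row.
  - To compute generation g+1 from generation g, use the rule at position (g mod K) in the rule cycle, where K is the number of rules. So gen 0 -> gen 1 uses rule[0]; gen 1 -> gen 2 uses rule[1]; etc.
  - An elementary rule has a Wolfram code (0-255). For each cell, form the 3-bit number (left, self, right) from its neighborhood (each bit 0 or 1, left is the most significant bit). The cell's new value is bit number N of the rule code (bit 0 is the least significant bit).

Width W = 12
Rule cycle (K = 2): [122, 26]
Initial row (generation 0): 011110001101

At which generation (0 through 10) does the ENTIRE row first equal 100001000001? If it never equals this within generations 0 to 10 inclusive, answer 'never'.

Answer: 10

Derivation:
Gen 0: 011110001101
Gen 1 (rule 122): 110011011110
Gen 2 (rule 26): 101110010001
Gen 3 (rule 122): 011011101010
Gen 4 (rule 26): 110010000001
Gen 5 (rule 122): 111101000010
Gen 6 (rule 26): 100000100101
Gen 7 (rule 122): 010001011010
Gen 8 (rule 26): 101010010001
Gen 9 (rule 122): 010101101010
Gen 10 (rule 26): 100001000001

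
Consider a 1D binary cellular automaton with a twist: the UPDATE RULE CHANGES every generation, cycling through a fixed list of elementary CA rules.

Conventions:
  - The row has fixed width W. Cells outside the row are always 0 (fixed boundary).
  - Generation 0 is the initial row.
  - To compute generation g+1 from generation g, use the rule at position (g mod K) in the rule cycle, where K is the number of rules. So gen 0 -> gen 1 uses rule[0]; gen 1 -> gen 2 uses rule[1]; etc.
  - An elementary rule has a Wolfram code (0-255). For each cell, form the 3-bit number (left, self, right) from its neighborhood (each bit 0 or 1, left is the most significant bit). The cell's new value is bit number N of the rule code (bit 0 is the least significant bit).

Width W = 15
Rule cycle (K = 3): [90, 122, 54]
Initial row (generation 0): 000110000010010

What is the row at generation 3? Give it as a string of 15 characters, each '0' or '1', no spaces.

Gen 0: 000110000010010
Gen 1 (rule 90): 001111000101101
Gen 2 (rule 122): 011001101011110
Gen 3 (rule 54): 100110011100001

Answer: 100110011100001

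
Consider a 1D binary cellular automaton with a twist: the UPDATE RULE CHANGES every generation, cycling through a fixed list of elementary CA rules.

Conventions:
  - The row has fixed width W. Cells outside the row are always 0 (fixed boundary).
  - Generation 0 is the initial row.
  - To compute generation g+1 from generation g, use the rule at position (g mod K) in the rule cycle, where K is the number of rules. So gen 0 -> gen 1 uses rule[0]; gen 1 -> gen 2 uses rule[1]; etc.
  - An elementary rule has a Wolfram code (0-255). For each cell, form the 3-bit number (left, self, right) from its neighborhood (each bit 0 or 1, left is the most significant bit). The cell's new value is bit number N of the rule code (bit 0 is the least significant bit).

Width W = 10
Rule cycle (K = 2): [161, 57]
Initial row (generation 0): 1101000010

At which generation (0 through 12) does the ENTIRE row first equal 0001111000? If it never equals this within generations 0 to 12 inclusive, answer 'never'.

Answer: never

Derivation:
Gen 0: 1101000010
Gen 1 (rule 161): 0010011000
Gen 2 (rule 57): 1001010111
Gen 3 (rule 161): 0000101010
Gen 4 (rule 57): 1110010101
Gen 5 (rule 161): 0100001010
Gen 6 (rule 57): 0011100101
Gen 7 (rule 161): 1001000010
Gen 8 (rule 57): 0100111001
Gen 9 (rule 161): 0000010000
Gen 10 (rule 57): 1111001111
Gen 11 (rule 161): 0110000110
Gen 12 (rule 57): 0101110101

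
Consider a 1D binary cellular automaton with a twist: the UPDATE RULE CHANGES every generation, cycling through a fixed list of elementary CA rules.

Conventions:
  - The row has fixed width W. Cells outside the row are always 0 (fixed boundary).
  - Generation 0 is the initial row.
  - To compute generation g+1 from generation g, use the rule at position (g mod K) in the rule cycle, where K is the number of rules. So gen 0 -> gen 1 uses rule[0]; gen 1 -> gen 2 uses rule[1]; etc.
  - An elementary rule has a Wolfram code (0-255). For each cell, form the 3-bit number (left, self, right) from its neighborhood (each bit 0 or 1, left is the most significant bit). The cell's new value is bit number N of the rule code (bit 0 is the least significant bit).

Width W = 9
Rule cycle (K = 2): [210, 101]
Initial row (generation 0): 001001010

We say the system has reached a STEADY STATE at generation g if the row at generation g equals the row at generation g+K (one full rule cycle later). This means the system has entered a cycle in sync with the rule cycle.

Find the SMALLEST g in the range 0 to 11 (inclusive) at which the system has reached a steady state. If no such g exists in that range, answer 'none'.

Answer: none

Derivation:
Gen 0: 001001010
Gen 1 (rule 210): 010110001
Gen 2 (rule 101): 011010101
Gen 3 (rule 210): 101000000
Gen 4 (rule 101): 111011111
Gen 5 (rule 210): 011001111
Gen 6 (rule 101): 001000001
Gen 7 (rule 210): 010100010
Gen 8 (rule 101): 011101010
Gen 9 (rule 210): 101100001
Gen 10 (rule 101): 110101101
Gen 11 (rule 210): 010000100
Gen 12 (rule 101): 010110101
Gen 13 (rule 210): 100010000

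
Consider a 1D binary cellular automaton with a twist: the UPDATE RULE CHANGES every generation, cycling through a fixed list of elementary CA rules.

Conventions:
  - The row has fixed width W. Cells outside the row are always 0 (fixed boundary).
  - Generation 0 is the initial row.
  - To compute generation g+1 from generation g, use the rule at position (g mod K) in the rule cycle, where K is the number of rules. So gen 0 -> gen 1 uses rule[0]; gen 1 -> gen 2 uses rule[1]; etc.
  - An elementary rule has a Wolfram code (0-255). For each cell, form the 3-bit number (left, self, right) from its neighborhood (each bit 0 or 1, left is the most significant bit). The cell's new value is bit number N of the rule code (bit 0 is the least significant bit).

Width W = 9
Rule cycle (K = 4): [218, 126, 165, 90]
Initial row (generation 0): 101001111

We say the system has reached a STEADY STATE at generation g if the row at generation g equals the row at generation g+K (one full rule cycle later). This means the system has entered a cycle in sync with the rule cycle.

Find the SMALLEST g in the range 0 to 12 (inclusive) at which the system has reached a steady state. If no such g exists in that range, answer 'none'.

Answer: 9

Derivation:
Gen 0: 101001111
Gen 1 (rule 218): 000111111
Gen 2 (rule 126): 001100001
Gen 3 (rule 165): 100001101
Gen 4 (rule 90): 010011100
Gen 5 (rule 218): 101111110
Gen 6 (rule 126): 111000011
Gen 7 (rule 165): 010011000
Gen 8 (rule 90): 101111100
Gen 9 (rule 218): 001111110
Gen 10 (rule 126): 011000011
Gen 11 (rule 165): 000011000
Gen 12 (rule 90): 000111100
Gen 13 (rule 218): 001111110
Gen 14 (rule 126): 011000011
Gen 15 (rule 165): 000011000
Gen 16 (rule 90): 000111100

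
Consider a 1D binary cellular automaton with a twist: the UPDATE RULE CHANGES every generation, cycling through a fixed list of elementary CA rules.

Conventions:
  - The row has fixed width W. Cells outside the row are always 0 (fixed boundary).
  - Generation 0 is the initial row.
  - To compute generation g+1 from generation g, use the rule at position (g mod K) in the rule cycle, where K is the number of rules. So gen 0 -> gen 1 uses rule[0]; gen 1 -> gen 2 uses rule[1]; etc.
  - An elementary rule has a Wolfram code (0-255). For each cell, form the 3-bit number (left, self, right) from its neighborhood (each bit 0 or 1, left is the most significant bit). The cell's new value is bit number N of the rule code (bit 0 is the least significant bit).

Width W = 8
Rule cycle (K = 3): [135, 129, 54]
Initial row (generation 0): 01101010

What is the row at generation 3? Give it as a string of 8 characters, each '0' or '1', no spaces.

Gen 0: 01101010
Gen 1 (rule 135): 10001010
Gen 2 (rule 129): 00100000
Gen 3 (rule 54): 01110000

Answer: 01110000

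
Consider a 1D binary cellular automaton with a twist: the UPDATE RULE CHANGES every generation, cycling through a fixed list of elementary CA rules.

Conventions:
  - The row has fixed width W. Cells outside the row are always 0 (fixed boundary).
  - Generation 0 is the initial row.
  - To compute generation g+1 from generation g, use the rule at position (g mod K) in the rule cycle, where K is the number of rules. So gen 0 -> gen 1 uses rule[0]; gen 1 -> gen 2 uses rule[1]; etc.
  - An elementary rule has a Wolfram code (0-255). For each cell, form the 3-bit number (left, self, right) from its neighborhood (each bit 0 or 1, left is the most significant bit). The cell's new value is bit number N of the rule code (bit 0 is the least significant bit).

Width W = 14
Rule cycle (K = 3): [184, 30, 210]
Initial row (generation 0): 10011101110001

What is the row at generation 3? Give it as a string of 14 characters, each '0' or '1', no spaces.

Answer: 01001101010110

Derivation:
Gen 0: 10011101110001
Gen 1 (rule 184): 01011011101000
Gen 2 (rule 30): 11010010001100
Gen 3 (rule 210): 01001101010110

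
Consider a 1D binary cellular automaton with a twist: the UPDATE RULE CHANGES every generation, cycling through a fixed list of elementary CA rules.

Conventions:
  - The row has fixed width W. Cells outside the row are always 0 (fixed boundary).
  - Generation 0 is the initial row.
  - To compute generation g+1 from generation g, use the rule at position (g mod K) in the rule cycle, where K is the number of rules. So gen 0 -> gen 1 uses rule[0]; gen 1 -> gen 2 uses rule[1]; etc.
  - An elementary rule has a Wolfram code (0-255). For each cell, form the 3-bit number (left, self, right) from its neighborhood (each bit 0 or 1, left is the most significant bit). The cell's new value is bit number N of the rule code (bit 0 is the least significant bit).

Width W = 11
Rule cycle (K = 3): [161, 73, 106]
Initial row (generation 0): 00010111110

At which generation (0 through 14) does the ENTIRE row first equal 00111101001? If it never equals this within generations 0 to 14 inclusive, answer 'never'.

Gen 0: 00010111110
Gen 1 (rule 161): 11001011100
Gen 2 (rule 73): 11000010101
Gen 3 (rule 106): 11000101010
Gen 4 (rule 161): 00010010100
Gen 5 (rule 73): 11000000001
Gen 6 (rule 106): 11000000010
Gen 7 (rule 161): 00011111000
Gen 8 (rule 73): 11010001011
Gen 9 (rule 106): 11100010111
Gen 10 (rule 161): 01001001010
Gen 11 (rule 73): 00000000000
Gen 12 (rule 106): 00000000000
Gen 13 (rule 161): 11111111111
Gen 14 (rule 73): 10000000001

Answer: never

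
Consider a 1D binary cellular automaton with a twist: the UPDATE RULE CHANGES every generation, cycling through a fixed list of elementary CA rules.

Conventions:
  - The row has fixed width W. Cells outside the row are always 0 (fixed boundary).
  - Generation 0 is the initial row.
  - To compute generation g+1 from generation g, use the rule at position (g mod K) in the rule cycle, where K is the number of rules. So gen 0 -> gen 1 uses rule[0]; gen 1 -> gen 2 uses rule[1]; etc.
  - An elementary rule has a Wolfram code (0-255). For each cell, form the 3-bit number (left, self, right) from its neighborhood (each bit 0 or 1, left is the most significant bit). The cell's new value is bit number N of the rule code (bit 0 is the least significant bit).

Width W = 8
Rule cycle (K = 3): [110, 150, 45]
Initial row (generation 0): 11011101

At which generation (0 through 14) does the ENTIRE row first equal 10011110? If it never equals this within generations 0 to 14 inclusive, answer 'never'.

Answer: 8

Derivation:
Gen 0: 11011101
Gen 1 (rule 110): 11110111
Gen 2 (rule 150): 01100010
Gen 3 (rule 45): 01001010
Gen 4 (rule 110): 11011110
Gen 5 (rule 150): 00001101
Gen 6 (rule 45): 11101011
Gen 7 (rule 110): 10111111
Gen 8 (rule 150): 10011110
Gen 9 (rule 45): 10010000
Gen 10 (rule 110): 10110000
Gen 11 (rule 150): 10001000
Gen 12 (rule 45): 10101011
Gen 13 (rule 110): 11111111
Gen 14 (rule 150): 01111110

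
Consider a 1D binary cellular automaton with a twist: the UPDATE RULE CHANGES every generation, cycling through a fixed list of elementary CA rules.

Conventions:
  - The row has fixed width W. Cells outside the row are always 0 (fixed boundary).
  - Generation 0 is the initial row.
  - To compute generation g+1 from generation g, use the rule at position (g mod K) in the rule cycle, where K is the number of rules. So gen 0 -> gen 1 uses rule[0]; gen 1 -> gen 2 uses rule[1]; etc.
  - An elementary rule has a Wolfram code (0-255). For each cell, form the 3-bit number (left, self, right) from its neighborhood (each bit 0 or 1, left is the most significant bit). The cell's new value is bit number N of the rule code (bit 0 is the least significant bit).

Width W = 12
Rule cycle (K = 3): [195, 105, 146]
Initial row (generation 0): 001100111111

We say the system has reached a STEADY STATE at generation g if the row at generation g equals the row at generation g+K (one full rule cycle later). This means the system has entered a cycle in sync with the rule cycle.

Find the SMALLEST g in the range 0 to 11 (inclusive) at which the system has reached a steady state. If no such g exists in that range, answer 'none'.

Answer: none

Derivation:
Gen 0: 001100111111
Gen 1 (rule 195): 110101011111
Gen 2 (rule 105): 111010110001
Gen 3 (rule 146): 010000001010
Gen 4 (rule 195): 100111110000
Gen 5 (rule 105): 000100010111
Gen 6 (rule 146): 001010100010
Gen 7 (rule 195): 110000001100
Gen 8 (rule 105): 110111101101
Gen 9 (rule 146): 000011000000
Gen 10 (rule 195): 111101011111
Gen 11 (rule 105): 100110110001
Gen 12 (rule 146): 011000001010
Gen 13 (rule 195): 101011110000
Gen 14 (rule 105): 010110010111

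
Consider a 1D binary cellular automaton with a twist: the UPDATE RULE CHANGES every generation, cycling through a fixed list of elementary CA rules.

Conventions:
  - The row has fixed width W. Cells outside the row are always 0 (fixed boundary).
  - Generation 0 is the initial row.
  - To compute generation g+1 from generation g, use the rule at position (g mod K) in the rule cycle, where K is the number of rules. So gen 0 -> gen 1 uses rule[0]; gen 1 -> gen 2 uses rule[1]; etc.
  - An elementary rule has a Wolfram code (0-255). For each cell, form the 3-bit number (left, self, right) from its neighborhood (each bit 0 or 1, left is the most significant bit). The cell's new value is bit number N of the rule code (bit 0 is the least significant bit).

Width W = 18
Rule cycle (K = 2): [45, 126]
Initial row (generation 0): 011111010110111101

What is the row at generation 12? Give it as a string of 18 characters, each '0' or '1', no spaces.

Answer: 111111101110000000

Derivation:
Gen 0: 011111010110111101
Gen 1 (rule 45): 010000111101100011
Gen 2 (rule 126): 111001100111110111
Gen 3 (rule 45): 100001000100001100
Gen 4 (rule 126): 110011101110011110
Gen 5 (rule 45): 100010011000010000
Gen 6 (rule 126): 110111111100111000
Gen 7 (rule 45): 101100000000100011
Gen 8 (rule 126): 111110000001110111
Gen 9 (rule 45): 100000111101001100
Gen 10 (rule 126): 110001100111111110
Gen 11 (rule 45): 100101000100000000
Gen 12 (rule 126): 111111101110000000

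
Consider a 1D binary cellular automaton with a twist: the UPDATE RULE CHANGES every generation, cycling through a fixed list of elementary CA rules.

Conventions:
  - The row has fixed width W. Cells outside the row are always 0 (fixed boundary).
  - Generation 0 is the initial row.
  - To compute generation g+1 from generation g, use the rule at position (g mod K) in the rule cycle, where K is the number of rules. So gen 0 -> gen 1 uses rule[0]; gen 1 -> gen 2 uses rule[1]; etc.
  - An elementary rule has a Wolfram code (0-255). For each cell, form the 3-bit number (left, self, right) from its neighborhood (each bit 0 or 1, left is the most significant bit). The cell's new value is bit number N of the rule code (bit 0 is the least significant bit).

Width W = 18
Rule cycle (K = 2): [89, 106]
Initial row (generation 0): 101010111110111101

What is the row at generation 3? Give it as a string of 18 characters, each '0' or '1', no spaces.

Answer: 111100110000100111

Derivation:
Gen 0: 101010111110111101
Gen 1 (rule 89): 000000100010100100
Gen 2 (rule 106): 000001000101001000
Gen 3 (rule 89): 111100110000100111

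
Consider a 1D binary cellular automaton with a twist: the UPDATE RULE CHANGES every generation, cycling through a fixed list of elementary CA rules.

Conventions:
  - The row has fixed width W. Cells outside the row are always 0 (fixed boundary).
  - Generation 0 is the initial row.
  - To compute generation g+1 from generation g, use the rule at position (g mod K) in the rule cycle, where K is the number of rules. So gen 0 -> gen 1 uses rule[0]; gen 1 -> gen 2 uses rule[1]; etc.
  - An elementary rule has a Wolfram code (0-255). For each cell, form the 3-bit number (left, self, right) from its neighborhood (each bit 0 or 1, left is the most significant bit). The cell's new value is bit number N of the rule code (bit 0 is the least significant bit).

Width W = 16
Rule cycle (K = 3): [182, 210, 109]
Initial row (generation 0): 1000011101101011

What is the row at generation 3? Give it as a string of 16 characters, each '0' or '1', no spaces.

Gen 0: 1000011101101011
Gen 1 (rule 182): 1100101010011100
Gen 2 (rule 210): 0111000001101110
Gen 3 (rule 109): 0101011101111010

Answer: 0101011101111010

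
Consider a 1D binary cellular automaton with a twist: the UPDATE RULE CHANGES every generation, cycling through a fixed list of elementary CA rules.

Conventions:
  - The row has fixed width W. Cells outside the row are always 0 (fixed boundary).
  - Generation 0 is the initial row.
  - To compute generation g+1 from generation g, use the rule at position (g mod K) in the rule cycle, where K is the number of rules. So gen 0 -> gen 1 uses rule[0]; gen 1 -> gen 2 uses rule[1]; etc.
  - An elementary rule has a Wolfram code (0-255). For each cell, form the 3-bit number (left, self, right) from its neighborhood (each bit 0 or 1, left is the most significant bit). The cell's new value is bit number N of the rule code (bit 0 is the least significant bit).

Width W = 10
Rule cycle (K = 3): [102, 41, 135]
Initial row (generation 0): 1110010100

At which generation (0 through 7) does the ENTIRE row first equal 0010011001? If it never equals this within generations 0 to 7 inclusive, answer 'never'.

Answer: never

Derivation:
Gen 0: 1110010100
Gen 1 (rule 102): 0010111100
Gen 2 (rule 41): 1001100001
Gen 3 (rule 135): 1010001111
Gen 4 (rule 102): 1110010001
Gen 5 (rule 41): 1000000100
Gen 6 (rule 135): 1011111101
Gen 7 (rule 102): 1100000111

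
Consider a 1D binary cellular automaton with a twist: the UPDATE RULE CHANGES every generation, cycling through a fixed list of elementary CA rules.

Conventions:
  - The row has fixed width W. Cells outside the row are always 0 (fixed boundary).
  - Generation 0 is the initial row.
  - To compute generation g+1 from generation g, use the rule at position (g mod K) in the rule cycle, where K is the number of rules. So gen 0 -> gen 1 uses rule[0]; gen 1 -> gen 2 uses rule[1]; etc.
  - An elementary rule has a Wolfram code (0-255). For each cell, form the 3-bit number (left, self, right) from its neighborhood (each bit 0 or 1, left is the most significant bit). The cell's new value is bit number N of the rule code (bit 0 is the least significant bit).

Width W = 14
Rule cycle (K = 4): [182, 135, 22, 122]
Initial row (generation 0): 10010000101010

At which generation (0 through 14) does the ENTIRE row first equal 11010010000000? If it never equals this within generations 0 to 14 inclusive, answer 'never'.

Answer: never

Derivation:
Gen 0: 10010000101010
Gen 1 (rule 182): 11111001111111
Gen 2 (rule 135): 01110010111110
Gen 3 (rule 22): 10001110000001
Gen 4 (rule 122): 01011011000010
Gen 5 (rule 182): 11100100100111
Gen 6 (rule 135): 01001101101010
Gen 7 (rule 22): 11110000001011
Gen 8 (rule 122): 10011000010111
Gen 9 (rule 182): 11100100111010
Gen 10 (rule 135): 01001101010010
Gen 11 (rule 22): 11110001011111
Gen 12 (rule 122): 10011010110001
Gen 13 (rule 182): 11100111001011
Gen 14 (rule 135): 01001010011000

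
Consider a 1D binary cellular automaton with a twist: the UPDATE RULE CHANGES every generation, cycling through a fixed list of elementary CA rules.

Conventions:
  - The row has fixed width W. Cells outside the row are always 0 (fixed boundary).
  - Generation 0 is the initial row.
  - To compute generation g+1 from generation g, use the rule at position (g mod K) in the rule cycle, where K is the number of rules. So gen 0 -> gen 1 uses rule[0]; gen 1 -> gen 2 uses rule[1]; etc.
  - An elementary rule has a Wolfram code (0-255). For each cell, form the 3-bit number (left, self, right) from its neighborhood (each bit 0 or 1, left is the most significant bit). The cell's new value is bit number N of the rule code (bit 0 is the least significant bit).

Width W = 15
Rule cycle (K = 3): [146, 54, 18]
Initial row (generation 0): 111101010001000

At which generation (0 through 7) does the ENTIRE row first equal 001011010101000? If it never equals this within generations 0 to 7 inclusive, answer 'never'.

Answer: never

Derivation:
Gen 0: 111101010001000
Gen 1 (rule 146): 011000001010100
Gen 2 (rule 54): 100100011111110
Gen 3 (rule 18): 011010100000001
Gen 4 (rule 146): 100000010000010
Gen 5 (rule 54): 110000111000111
Gen 6 (rule 18): 001001000101000
Gen 7 (rule 146): 010110101000100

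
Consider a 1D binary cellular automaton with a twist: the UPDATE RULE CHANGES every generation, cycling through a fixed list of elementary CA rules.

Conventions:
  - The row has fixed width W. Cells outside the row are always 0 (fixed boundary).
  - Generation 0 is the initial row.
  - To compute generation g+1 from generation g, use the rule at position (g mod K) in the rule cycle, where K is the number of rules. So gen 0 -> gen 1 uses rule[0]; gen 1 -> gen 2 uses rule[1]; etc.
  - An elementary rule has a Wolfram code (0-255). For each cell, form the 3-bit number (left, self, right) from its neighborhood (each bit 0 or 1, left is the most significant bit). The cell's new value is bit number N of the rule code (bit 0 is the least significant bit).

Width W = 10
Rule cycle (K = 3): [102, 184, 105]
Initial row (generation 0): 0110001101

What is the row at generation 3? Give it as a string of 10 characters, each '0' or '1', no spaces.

Answer: 0010001010

Derivation:
Gen 0: 0110001101
Gen 1 (rule 102): 1010010111
Gen 2 (rule 184): 0101001110
Gen 3 (rule 105): 0010001010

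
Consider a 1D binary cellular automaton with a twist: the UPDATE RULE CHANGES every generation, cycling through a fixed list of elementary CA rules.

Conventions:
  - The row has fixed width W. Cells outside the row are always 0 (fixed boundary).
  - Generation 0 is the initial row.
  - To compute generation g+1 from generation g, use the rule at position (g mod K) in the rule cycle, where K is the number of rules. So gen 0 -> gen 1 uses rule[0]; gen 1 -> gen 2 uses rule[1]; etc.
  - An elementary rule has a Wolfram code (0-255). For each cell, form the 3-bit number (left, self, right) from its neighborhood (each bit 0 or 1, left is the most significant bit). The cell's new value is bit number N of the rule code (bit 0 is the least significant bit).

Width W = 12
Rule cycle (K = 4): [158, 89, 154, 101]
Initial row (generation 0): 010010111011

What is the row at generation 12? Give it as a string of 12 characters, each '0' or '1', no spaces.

Answer: 111111101010

Derivation:
Gen 0: 010010111011
Gen 1 (rule 158): 111110110010
Gen 2 (rule 89): 100010111001
Gen 3 (rule 154): 010100110110
Gen 4 (rule 101): 011100011010
Gen 5 (rule 158): 111010110011
Gen 6 (rule 89): 101000111011
Gen 7 (rule 154): 000101110010
Gen 8 (rule 101): 110110010010
Gen 9 (rule 158): 100101111111
Gen 10 (rule 89): 010001000001
Gen 11 (rule 154): 101010100010
Gen 12 (rule 101): 111111101010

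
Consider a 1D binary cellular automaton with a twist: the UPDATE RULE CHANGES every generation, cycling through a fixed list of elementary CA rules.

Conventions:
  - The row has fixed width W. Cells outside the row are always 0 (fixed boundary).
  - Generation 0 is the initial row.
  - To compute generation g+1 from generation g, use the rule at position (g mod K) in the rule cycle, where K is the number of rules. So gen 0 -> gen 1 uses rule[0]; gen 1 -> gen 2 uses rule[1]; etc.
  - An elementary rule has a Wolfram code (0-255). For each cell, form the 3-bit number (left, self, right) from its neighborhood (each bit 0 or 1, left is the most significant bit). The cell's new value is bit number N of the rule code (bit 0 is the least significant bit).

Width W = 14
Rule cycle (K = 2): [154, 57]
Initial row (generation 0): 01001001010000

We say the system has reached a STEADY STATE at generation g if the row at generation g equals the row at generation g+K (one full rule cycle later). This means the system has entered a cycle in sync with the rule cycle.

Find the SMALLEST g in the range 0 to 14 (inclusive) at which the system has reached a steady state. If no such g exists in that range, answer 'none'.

Answer: none

Derivation:
Gen 0: 01001001010000
Gen 1 (rule 154): 10110110001000
Gen 2 (rule 57): 01101101100111
Gen 3 (rule 154): 11001001011110
Gen 4 (rule 57): 10100100110001
Gen 5 (rule 154): 00011011101010
Gen 6 (rule 57): 11010110010101
Gen 7 (rule 154): 10000101100000
Gen 8 (rule 57): 01110011011111
Gen 9 (rule 154): 11101110011110
Gen 10 (rule 57): 10011001010001
Gen 11 (rule 154): 01110110001010
Gen 12 (rule 57): 01001101100101
Gen 13 (rule 154): 10111001011000
Gen 14 (rule 57): 01100100110111
Gen 15 (rule 154): 11011011100110
Gen 16 (rule 57): 10110110010101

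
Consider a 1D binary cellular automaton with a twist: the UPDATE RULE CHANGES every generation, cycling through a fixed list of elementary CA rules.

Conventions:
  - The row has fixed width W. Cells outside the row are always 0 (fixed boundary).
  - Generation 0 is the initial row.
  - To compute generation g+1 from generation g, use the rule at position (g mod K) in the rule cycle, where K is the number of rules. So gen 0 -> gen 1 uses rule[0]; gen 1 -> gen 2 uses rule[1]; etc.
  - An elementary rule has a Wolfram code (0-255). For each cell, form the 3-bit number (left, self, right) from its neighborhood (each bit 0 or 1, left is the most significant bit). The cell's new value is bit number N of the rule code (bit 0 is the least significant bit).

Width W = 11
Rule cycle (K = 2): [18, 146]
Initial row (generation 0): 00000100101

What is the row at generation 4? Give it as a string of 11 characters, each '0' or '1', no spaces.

Gen 0: 00000100101
Gen 1 (rule 18): 00001011000
Gen 2 (rule 146): 00010000100
Gen 3 (rule 18): 00101001010
Gen 4 (rule 146): 01000110001

Answer: 01000110001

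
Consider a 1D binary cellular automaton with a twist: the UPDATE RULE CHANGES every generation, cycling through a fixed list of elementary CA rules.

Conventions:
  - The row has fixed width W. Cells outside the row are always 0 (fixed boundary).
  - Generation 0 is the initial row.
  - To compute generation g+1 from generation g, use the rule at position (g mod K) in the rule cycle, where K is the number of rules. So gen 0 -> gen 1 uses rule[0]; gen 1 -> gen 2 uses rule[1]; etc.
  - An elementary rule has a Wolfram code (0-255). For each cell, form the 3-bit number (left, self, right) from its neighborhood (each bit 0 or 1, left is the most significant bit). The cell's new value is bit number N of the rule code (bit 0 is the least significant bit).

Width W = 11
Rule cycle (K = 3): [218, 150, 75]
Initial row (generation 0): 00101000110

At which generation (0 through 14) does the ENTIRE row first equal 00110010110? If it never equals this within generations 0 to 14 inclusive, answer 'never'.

Answer: never

Derivation:
Gen 0: 00101000110
Gen 1 (rule 218): 01000101111
Gen 2 (rule 150): 11101100110
Gen 3 (rule 75): 10101101110
Gen 4 (rule 218): 00001101111
Gen 5 (rule 150): 00010000110
Gen 6 (rule 75): 11100111110
Gen 7 (rule 218): 11111111111
Gen 8 (rule 150): 01111111110
Gen 9 (rule 75): 11000000010
Gen 10 (rule 218): 11100000101
Gen 11 (rule 150): 01010001101
Gen 12 (rule 75): 10000111100
Gen 13 (rule 218): 01001111110
Gen 14 (rule 150): 11110111101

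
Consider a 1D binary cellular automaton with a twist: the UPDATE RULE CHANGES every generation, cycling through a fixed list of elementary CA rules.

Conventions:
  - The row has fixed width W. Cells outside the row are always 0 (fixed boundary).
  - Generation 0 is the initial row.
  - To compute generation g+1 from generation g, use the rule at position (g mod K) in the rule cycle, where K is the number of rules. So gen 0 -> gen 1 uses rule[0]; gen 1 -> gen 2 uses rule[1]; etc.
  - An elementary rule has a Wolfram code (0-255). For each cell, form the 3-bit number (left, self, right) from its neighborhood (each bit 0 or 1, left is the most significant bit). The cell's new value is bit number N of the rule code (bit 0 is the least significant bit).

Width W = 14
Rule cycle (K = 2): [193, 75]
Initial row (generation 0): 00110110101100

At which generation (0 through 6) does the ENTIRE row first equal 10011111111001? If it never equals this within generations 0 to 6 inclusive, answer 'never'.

Answer: 5

Derivation:
Gen 0: 00110110101100
Gen 1 (rule 193): 10010010000101
Gen 2 (rule 75): 00100100111000
Gen 3 (rule 193): 10000000011011
Gen 4 (rule 75): 00111111111011
Gen 5 (rule 193): 10011111111001
Gen 6 (rule 75): 00110000001010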